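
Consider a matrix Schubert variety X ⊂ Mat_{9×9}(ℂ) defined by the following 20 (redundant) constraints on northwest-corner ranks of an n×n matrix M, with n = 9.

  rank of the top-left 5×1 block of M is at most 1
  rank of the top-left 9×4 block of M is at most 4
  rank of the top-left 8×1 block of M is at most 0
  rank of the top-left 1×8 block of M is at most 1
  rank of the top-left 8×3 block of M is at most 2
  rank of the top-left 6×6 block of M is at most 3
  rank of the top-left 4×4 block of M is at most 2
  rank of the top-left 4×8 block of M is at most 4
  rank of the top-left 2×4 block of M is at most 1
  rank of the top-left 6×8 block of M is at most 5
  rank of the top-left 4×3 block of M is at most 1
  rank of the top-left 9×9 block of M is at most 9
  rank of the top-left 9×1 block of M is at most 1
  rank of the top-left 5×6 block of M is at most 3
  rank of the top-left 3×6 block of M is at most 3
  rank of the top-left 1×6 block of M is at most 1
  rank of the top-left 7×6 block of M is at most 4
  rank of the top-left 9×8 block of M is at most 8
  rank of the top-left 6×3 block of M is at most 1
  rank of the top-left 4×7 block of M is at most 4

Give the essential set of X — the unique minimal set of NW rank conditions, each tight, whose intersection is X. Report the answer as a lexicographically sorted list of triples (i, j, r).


Computing R[i][j] = min implied NW-rank bound (n=9, 20 conditions):

  row 1: 0 1 1 1 1 1 1 1 1
  row 2: 0 1 1 1 2 2 2 2 2
  row 3: 0 1 1 2 3 3 3 3 3
  row 4: 0 1 1 2 3 3 4 4 4
  row 5: 0 1 1 2 3 3 4 5 5
  row 6: 0 1 1 2 3 3 4 5 6
  row 7: 0 1 2 3 4 4 5 6 7
  row 8: 0 1 2 3 4 5 6 7 8
  row 9: 1 2 3 4 5 6 7 8 9

giving w = (2, 5, 4, 7, 8, 9, 3, 6, 1) via Δ²R.

Rothe diagram D(w) (17 cells), 4 SE-corners (essential conditions):

[(2, 4, 1), (6, 3, 1), (6, 6, 3), (8, 1, 0)]


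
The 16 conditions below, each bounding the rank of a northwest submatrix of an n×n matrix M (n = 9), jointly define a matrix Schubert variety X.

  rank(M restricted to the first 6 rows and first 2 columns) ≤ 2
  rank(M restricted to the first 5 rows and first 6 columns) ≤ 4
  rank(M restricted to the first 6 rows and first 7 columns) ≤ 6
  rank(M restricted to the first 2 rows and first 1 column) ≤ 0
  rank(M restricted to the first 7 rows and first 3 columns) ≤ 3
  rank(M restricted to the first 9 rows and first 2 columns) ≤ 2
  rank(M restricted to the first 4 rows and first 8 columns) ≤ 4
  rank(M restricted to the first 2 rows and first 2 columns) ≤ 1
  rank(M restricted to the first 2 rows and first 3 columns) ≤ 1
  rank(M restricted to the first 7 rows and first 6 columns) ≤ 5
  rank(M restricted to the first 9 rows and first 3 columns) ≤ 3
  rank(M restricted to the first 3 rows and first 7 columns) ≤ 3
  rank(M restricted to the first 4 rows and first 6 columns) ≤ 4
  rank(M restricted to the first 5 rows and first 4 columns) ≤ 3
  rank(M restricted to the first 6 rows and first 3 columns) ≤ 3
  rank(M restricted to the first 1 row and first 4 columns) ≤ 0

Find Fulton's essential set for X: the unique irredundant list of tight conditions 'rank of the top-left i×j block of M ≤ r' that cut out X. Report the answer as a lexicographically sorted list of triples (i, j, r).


Reconstructing r_w from the 16 given conditions:

  0, 0, 0, 0, 1, 1, 1, 1, 1
  0, 1, 1, 1, 2, 2, 2, 2, 2
  1, 2, 2, 2, 3, 3, 3, 3, 3
  1, 2, 3, 3, 4, 4, 4, 4, 4
  1, 2, 3, 3, 4, 4, 5, 5, 5
  1, 2, 3, 4, 5, 5, 6, 6, 6
  1, 2, 3, 4, 5, 5, 6, 7, 7
  1, 2, 3, 4, 5, 6, 7, 8, 8
  1, 2, 3, 4, 5, 6, 7, 8, 9

hence w(1..9) = (5, 2, 1, 3, 7, 4, 8, 6, 9).

|D(w)|=8, |Ess(w)|=5:

[(1, 4, 0), (2, 1, 0), (5, 4, 3), (5, 6, 4), (7, 6, 5)]


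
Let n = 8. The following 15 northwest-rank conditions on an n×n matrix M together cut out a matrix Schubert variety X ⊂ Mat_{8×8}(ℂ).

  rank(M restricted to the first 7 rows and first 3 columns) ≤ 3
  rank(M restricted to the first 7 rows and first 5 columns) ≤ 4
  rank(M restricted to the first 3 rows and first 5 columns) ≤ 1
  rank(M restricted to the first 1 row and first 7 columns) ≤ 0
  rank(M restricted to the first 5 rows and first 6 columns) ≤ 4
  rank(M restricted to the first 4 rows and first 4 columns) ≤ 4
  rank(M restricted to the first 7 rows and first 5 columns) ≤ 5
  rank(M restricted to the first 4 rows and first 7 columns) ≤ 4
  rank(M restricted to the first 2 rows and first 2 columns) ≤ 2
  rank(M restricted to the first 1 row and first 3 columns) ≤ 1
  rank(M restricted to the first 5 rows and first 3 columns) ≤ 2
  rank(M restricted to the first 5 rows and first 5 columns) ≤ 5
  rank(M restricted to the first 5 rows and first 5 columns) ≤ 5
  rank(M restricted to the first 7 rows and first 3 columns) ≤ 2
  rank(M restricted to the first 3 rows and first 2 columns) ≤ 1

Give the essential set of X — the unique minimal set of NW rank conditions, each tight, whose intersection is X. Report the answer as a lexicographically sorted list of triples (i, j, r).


Computing R[i][j] = min implied NW-rank bound (n=8, 15 conditions):

  row 1: 0 0 0 0 0 0 0 1
  row 2: 1 1 1 1 1 1 1 2
  row 3: 1 1 1 1 1 2 2 3
  row 4: 1 2 2 2 2 3 3 4
  row 5: 1 2 2 3 3 4 4 5
  row 6: 1 2 2 3 4 5 5 6
  row 7: 1 2 2 3 4 5 6 7
  row 8: 1 2 3 4 5 6 7 8

second differences of R give the permutation w = (8, 1, 6, 2, 4, 5, 7, 3).

ℓ(w)=14; the 3 essential cells (i,j,r):

[(1, 7, 0), (3, 5, 1), (7, 3, 2)]


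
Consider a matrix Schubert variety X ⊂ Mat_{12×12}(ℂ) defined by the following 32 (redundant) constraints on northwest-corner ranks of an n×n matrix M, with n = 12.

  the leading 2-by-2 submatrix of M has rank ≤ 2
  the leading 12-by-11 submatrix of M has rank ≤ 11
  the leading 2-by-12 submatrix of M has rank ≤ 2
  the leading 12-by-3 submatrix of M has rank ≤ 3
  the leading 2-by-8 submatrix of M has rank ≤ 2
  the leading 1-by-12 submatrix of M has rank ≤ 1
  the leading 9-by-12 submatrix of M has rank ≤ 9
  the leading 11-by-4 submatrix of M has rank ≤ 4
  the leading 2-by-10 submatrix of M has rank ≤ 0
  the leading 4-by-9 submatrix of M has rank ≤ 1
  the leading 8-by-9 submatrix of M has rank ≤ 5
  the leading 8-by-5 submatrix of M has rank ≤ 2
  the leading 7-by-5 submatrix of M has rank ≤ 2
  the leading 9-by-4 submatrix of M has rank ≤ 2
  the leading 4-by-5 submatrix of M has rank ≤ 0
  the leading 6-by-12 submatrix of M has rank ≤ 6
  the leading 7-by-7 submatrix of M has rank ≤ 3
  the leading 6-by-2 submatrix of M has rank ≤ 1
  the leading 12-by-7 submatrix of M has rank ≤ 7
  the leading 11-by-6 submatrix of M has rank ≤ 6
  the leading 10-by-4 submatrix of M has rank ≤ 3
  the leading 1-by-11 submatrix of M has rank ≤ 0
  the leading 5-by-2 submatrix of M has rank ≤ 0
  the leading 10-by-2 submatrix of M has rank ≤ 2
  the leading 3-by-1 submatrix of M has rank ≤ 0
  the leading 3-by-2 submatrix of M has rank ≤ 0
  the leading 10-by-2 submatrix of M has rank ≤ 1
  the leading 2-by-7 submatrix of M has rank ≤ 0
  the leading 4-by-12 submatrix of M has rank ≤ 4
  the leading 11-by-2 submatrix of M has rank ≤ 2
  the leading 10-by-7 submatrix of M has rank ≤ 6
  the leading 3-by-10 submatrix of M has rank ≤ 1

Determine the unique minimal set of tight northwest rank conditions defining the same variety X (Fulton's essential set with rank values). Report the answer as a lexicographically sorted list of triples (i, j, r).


Rank table r_w(12×12) implied by the 32 constraints:

  row 1: 0 | 0 | 0 | 0 | 0 | 0 | 0 | 0 | 0 | 0 | 0 | 1
  row 2: 0 | 0 | 0 | 0 | 0 | 0 | 0 | 0 | 0 | 0 | 1 | 2
  row 3: 0 | 0 | 0 | 0 | 0 | 1 | 1 | 1 | 1 | 1 | 2 | 3
  row 4: 0 | 0 | 0 | 0 | 0 | 1 | 1 | 1 | 1 | 2 | 3 | 4
  row 5: 0 | 0 | 1 | 1 | 1 | 2 | 2 | 2 | 2 | 3 | 4 | 5
  row 6: 1 | 1 | 2 | 2 | 2 | 3 | 3 | 3 | 3 | 4 | 5 | 6
  row 7: 1 | 1 | 2 | 2 | 2 | 3 | 3 | 4 | 4 | 5 | 6 | 7
  row 8: 1 | 1 | 2 | 2 | 2 | 3 | 4 | 5 | 5 | 6 | 7 | 8
  row 9: 1 | 1 | 2 | 2 | 3 | 4 | 5 | 6 | 6 | 7 | 8 | 9
  row 10: 1 | 1 | 2 | 3 | 4 | 5 | 6 | 7 | 7 | 8 | 9 | 10
  row 11: 1 | 2 | 3 | 4 | 5 | 6 | 7 | 8 | 8 | 9 | 10 | 11
  row 12: 1 | 2 | 3 | 4 | 5 | 6 | 7 | 8 | 9 | 10 | 11 | 12

the unique w with this rank table is (12, 11, 6, 10, 3, 1, 8, 7, 5, 4, 2, 9).

|D(w)|=46, |Ess(w)|=9:

[(1, 11, 0), (2, 10, 0), (4, 5, 0), (4, 9, 1), (5, 2, 0), (7, 7, 3), (8, 5, 2), (9, 4, 2), (10, 2, 1)]


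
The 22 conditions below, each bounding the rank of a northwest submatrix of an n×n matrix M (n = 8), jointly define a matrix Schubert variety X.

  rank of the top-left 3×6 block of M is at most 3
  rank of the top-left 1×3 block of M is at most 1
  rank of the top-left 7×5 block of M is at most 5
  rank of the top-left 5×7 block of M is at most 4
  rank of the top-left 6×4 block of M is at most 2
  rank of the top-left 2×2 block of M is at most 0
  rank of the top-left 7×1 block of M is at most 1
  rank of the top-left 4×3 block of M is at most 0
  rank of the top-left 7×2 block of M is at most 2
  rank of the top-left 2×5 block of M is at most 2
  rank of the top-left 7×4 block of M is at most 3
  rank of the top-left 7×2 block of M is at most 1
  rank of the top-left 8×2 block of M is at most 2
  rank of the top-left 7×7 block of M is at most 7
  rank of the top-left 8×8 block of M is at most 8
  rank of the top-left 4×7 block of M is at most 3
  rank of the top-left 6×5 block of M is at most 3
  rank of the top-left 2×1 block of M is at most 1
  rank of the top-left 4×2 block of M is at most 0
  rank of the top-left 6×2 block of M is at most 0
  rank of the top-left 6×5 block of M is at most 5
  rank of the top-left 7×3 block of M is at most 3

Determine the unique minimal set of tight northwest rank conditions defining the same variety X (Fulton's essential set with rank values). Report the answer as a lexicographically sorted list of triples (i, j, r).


Reconstructing r_w from the 22 given conditions:

  row 1: 0 0 0 1 1 1 1 1
  row 2: 0 0 0 1 2 2 2 2
  row 3: 0 0 0 1 2 3 3 3
  row 4: 0 0 0 1 2 3 3 4
  row 5: 0 0 1 2 3 4 4 5
  row 6: 0 0 1 2 3 4 5 6
  row 7: 1 1 2 3 4 5 6 7
  row 8: 1 2 3 4 5 6 7 8

the unique w with this rank table is (4, 5, 6, 8, 3, 7, 1, 2).

D(w) has 17 cells with 3 SE-corners; essential set:

[(4, 3, 0), (4, 7, 3), (6, 2, 0)]


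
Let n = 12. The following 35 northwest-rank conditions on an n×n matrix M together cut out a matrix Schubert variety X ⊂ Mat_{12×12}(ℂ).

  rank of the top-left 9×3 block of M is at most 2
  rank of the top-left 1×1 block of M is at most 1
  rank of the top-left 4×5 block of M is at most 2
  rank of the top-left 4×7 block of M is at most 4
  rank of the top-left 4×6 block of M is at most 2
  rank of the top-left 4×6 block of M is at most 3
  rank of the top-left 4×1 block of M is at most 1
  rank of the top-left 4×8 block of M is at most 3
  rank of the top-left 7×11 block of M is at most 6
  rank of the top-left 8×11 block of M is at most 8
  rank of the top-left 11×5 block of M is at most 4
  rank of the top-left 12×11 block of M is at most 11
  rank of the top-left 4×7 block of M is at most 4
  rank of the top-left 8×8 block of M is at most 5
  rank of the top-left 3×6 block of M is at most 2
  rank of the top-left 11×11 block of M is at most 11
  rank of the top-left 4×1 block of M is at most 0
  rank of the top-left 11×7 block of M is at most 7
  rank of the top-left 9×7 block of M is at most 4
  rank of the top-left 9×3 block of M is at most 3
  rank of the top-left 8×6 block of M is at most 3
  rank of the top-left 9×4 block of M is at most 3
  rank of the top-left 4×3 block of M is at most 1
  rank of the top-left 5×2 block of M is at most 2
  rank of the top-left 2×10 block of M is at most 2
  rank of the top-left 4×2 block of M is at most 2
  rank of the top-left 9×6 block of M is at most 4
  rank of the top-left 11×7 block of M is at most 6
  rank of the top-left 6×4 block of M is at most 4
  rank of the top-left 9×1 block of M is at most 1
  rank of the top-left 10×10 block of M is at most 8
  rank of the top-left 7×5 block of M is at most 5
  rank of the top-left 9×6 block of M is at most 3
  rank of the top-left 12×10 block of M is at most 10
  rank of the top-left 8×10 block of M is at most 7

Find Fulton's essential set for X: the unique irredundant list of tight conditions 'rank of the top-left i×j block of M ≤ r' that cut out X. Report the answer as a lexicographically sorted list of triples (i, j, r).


The tightest implied rank at each (i,j), from the 35 conditions:

  i=1: 0 | 1 | 1 | 1 | 1 | 1 | 1 | 1 | 1 | 1 | 1 | 1
  i=2: 0 | 1 | 1 | 2 | 2 | 2 | 2 | 2 | 2 | 2 | 2 | 2
  i=3: 0 | 1 | 1 | 2 | 2 | 2 | 3 | 3 | 3 | 3 | 3 | 3
  i=4: 0 | 1 | 1 | 2 | 2 | 2 | 3 | 3 | 4 | 4 | 4 | 4
  i=5: 1 | 2 | 2 | 3 | 3 | 3 | 4 | 4 | 5 | 5 | 5 | 5
  i=6: 1 | 2 | 2 | 3 | 3 | 3 | 4 | 5 | 6 | 6 | 6 | 6
  i=7: 1 | 2 | 2 | 3 | 3 | 3 | 4 | 5 | 6 | 6 | 6 | 7
  i=8: 1 | 2 | 2 | 3 | 3 | 3 | 4 | 5 | 6 | 7 | 7 | 8
  i=9: 1 | 2 | 2 | 3 | 3 | 3 | 4 | 5 | 6 | 7 | 8 | 9
  i=10: 1 | 2 | 3 | 4 | 4 | 4 | 5 | 6 | 7 | 8 | 9 | 10
  i=11: 1 | 2 | 3 | 4 | 4 | 5 | 6 | 7 | 8 | 9 | 10 | 11
  i=12: 1 | 2 | 3 | 4 | 5 | 6 | 7 | 8 | 9 | 10 | 11 | 12

hence w(1..12) = (2, 4, 7, 9, 1, 8, 12, 10, 11, 3, 6, 5).

8 SE-corners of the 27-cell Rothe diagram give Ess(w):

[(4, 1, 0), (4, 3, 1), (4, 6, 2), (4, 8, 3), (7, 11, 6), (9, 3, 2), (9, 6, 3), (11, 5, 4)]


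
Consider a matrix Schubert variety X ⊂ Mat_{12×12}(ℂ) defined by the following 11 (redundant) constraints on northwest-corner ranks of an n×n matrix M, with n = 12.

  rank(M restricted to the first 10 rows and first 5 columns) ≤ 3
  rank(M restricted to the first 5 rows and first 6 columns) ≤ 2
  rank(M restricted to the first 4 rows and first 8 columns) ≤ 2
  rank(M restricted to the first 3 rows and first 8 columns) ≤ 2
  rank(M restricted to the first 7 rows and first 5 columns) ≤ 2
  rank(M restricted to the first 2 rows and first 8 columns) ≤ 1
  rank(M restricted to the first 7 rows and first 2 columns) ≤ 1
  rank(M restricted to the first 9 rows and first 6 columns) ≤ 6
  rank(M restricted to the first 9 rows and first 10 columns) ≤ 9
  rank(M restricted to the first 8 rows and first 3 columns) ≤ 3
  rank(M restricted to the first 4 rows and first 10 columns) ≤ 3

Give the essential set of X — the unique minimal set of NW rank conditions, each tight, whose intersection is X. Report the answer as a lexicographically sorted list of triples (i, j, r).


Computing R[i][j] = min implied NW-rank bound (n=12, 11 conditions):

  row 1: 1  1  1  1  1  1  1  1  1  1  1  1
  row 2: 1  1  1  1  1  1  1  1  2  2  2  2
  row 3: 1  1  2  2  2  2  2  2  3  3  3  3
  row 4: 1  1  2  2  2  2  2  2  3  3  4  4
  row 5: 1  1  2  2  2  2  3  3  4  4  5  5
  row 6: 1  1  2  2  2  3  4  4  5  5  6  6
  row 7: 1  1  2  2  2  3  4  5  6  6  7  7
  row 8: 1  2  3  3  3  4  5  6  7  7  8  8
  row 9: 1  2  3  3  3  4  5  6  7  8  9  9
  row 10: 1  2  3  3  3  4  5  6  7  8  9  10
  row 11: 1  2  3  4  4  5  6  7  8  9  10  11
  row 12: 1  2  3  4  5  6  7  8  9  10  11  12

so w = (1, 9, 3, 11, 7, 6, 8, 2, 10, 12, 4, 5).

Fulton essential set (7 of the 29 Rothe cells):

[(2, 8, 1), (4, 8, 2), (4, 10, 3), (5, 6, 2), (7, 2, 1), (7, 5, 2), (10, 5, 3)]


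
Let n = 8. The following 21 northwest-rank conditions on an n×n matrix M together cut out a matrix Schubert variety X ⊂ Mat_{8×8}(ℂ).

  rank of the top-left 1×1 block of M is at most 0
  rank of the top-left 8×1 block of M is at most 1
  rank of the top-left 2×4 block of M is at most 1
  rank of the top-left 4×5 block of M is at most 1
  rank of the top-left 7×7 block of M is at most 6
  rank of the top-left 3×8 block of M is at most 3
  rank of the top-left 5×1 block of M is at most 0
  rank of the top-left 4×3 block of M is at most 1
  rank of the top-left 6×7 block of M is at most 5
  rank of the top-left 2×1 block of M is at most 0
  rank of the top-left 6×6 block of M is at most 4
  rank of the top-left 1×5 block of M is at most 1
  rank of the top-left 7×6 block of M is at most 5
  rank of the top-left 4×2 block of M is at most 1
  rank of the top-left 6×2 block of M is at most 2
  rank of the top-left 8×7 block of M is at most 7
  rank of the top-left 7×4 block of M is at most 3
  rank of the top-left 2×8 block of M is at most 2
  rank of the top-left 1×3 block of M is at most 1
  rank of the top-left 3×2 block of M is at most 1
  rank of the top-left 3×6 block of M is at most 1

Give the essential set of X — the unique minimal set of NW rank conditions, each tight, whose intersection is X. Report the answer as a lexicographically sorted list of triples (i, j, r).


Propagating the 21 rank bounds to every northwest block:

  0, 1, 1, 1, 1, 1, 1, 1
  0, 1, 1, 1, 1, 1, 2, 2
  0, 1, 1, 1, 1, 1, 2, 3
  0, 1, 1, 1, 1, 2, 3, 4
  0, 1, 2, 2, 2, 3, 4, 5
  1, 2, 3, 3, 3, 4, 5, 6
  1, 2, 3, 3, 4, 5, 6, 7
  1, 2, 3, 4, 5, 6, 7, 8

second differences of R give the permutation w = (2, 7, 8, 6, 3, 1, 5, 4).

ℓ(w)=17; the 4 essential cells (i,j,r):

[(3, 6, 1), (4, 5, 1), (5, 1, 0), (7, 4, 3)]


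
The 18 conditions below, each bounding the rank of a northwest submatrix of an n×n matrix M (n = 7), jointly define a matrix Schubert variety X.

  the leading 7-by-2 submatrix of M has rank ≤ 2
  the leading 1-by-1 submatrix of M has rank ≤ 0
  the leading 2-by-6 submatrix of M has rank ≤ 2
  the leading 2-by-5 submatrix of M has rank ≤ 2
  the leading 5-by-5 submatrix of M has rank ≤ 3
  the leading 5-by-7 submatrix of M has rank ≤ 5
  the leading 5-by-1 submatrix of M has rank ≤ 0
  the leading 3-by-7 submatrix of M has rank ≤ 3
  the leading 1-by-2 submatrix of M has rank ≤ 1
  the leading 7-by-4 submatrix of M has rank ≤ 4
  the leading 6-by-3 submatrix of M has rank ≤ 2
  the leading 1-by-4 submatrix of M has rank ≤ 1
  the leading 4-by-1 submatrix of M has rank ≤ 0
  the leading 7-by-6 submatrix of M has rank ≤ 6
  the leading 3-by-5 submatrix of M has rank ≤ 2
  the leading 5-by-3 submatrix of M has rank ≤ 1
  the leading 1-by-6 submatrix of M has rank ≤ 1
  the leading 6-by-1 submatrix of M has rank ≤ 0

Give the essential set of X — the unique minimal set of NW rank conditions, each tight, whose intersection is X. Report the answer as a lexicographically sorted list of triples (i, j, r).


The tightest implied rank at each (i,j), from the 18 conditions:

  R[1]: 0  1  1  1  1  1  1
  R[2]: 0  1  1  2  2  2  2
  R[3]: 0  1  1  2  2  3  3
  R[4]: 0  1  1  2  3  4  4
  R[5]: 0  1  1  2  3  4  5
  R[6]: 0  1  2  3  4  5  6
  R[7]: 1  2  3  4  5  6  7

second differences of R give the permutation w = (2, 4, 6, 5, 7, 3, 1).

|D(w)|=11, |Ess(w)|=3:

[(3, 5, 2), (5, 3, 1), (6, 1, 0)]


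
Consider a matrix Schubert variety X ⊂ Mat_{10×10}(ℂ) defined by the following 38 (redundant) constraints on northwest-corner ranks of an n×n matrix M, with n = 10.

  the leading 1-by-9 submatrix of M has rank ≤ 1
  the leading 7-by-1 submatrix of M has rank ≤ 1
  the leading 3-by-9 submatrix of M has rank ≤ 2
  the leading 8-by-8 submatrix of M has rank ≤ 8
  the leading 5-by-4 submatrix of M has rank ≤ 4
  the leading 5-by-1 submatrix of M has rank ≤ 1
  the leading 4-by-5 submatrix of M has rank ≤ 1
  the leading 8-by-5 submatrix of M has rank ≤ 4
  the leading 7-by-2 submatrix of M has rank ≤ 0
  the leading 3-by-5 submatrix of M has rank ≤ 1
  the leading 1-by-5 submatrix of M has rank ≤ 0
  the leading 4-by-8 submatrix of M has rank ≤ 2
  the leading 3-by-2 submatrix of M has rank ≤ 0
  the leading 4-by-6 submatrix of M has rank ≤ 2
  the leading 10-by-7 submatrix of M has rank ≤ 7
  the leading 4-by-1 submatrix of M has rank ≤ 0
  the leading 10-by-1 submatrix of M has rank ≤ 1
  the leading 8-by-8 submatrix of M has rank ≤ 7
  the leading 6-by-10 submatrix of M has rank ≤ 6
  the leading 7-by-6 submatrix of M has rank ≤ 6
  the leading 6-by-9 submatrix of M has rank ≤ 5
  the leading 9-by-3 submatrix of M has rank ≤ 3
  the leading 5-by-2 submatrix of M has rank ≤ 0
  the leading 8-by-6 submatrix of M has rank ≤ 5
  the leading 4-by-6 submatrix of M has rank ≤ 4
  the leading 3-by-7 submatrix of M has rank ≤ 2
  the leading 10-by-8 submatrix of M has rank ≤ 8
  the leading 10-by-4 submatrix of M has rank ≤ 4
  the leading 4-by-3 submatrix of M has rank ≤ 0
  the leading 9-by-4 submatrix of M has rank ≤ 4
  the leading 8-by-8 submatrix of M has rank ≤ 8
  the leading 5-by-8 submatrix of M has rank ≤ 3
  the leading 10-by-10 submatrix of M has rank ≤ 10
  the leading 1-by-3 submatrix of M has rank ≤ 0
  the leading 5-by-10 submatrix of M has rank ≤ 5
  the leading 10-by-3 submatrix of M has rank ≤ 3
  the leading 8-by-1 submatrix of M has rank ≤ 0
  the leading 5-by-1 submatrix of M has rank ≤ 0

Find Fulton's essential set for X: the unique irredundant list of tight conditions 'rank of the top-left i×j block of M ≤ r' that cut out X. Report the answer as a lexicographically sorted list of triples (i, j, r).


Rank table r_w(10×10) implied by the 38 constraints:

  R[1]: 0, 0, 0, 0, 0, 1, 1, 1, 1, 1
  R[2]: 0, 0, 0, 1, 1, 2, 2, 2, 2, 2
  R[3]: 0, 0, 0, 1, 1, 2, 2, 2, 2, 3
  R[4]: 0, 0, 0, 1, 1, 2, 2, 2, 3, 4
  R[5]: 0, 0, 1, 2, 2, 3, 3, 3, 4, 5
  R[6]: 0, 0, 1, 2, 3, 4, 4, 4, 5, 6
  R[7]: 0, 0, 1, 2, 3, 4, 5, 5, 6, 7
  R[8]: 0, 1, 2, 3, 4, 5, 6, 6, 7, 8
  R[9]: 1, 2, 3, 4, 5, 6, 7, 7, 8, 9
  R[10]: 1, 2, 3, 4, 5, 6, 7, 8, 9, 10

second differences of R give the permutation w = (6, 4, 10, 9, 3, 5, 7, 2, 1, 8).

D(w) has 28 cells with 7 SE-corners; essential set:

[(1, 5, 0), (3, 9, 2), (4, 3, 0), (4, 5, 1), (4, 8, 2), (7, 2, 0), (8, 1, 0)]


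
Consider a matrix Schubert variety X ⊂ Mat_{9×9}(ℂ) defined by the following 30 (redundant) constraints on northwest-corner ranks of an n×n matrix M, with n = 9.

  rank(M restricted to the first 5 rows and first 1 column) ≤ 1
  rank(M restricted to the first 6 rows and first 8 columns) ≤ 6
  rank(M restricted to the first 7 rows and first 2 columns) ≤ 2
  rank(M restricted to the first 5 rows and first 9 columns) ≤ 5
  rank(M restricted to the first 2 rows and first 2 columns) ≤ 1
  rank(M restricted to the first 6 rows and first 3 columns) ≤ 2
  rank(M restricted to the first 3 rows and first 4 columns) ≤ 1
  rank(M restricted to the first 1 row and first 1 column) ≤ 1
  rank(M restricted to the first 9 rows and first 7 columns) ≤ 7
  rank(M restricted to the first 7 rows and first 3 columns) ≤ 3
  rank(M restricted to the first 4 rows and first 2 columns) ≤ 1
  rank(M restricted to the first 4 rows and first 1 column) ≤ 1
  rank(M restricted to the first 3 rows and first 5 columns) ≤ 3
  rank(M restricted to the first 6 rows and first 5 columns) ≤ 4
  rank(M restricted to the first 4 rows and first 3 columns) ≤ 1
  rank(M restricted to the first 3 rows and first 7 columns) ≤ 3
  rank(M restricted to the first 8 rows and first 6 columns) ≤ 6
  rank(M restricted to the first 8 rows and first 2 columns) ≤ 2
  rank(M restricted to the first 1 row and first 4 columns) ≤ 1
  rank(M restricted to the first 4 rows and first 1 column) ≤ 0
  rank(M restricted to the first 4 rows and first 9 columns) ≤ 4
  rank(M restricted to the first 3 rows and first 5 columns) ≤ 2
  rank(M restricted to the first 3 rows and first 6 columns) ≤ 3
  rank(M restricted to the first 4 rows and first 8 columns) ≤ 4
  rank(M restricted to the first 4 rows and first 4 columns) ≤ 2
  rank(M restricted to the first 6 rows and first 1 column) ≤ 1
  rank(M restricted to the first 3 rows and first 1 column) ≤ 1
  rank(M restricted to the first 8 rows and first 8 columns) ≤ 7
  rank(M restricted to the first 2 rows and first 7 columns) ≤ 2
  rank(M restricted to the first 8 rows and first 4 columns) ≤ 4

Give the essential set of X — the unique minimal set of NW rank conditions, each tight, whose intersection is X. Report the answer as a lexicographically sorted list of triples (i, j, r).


Propagating the 30 rank bounds to every northwest block:

  R[1]: 0 1 1 1 1 1 1 1 1
  R[2]: 0 1 1 1 2 2 2 2 2
  R[3]: 0 1 1 1 2 3 3 3 3
  R[4]: 0 1 1 2 3 4 4 4 4
  R[5]: 1 2 2 3 4 5 5 5 5
  R[6]: 1 2 2 3 4 5 6 6 6
  R[7]: 1 2 3 4 5 6 7 7 7
  R[8]: 1 2 3 4 5 6 7 7 8
  R[9]: 1 2 3 4 5 6 7 8 9

hence w(1..9) = (2, 5, 6, 4, 1, 7, 3, 9, 8).

D(w) has 11 cells with 5 SE-corners; essential set:

[(3, 4, 1), (4, 1, 0), (4, 3, 1), (6, 3, 2), (8, 8, 7)]


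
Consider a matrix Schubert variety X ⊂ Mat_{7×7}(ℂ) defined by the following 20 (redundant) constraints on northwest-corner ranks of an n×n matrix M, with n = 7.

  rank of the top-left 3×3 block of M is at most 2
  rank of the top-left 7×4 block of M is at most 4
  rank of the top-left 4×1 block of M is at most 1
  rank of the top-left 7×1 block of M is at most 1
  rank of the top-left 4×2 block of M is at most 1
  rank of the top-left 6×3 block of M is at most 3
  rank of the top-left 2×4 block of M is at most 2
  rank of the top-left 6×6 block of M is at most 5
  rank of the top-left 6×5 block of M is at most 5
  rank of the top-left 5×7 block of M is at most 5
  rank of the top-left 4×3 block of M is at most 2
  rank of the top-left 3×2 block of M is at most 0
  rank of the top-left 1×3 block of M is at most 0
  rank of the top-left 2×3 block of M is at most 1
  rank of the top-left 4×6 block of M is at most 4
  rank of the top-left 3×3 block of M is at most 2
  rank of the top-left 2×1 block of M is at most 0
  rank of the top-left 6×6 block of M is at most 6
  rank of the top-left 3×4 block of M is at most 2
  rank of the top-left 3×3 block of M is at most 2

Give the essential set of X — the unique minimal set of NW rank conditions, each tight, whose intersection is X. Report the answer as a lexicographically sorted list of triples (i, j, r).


Propagating the 20 rank bounds to every northwest block:

  i=1: 0  0  0  1  1  1  1
  i=2: 0  0  1  2  2  2  2
  i=3: 0  0  1  2  3  3  3
  i=4: 1  1  2  3  4  4  4
  i=5: 1  2  3  4  5  5  5
  i=6: 1  2  3  4  5  5  6
  i=7: 1  2  3  4  5  6  7

giving w = (4, 3, 5, 1, 2, 7, 6) via Δ²R.

Rothe diagram D(w) (8 cells), 3 SE-corners (essential conditions):

[(1, 3, 0), (3, 2, 0), (6, 6, 5)]


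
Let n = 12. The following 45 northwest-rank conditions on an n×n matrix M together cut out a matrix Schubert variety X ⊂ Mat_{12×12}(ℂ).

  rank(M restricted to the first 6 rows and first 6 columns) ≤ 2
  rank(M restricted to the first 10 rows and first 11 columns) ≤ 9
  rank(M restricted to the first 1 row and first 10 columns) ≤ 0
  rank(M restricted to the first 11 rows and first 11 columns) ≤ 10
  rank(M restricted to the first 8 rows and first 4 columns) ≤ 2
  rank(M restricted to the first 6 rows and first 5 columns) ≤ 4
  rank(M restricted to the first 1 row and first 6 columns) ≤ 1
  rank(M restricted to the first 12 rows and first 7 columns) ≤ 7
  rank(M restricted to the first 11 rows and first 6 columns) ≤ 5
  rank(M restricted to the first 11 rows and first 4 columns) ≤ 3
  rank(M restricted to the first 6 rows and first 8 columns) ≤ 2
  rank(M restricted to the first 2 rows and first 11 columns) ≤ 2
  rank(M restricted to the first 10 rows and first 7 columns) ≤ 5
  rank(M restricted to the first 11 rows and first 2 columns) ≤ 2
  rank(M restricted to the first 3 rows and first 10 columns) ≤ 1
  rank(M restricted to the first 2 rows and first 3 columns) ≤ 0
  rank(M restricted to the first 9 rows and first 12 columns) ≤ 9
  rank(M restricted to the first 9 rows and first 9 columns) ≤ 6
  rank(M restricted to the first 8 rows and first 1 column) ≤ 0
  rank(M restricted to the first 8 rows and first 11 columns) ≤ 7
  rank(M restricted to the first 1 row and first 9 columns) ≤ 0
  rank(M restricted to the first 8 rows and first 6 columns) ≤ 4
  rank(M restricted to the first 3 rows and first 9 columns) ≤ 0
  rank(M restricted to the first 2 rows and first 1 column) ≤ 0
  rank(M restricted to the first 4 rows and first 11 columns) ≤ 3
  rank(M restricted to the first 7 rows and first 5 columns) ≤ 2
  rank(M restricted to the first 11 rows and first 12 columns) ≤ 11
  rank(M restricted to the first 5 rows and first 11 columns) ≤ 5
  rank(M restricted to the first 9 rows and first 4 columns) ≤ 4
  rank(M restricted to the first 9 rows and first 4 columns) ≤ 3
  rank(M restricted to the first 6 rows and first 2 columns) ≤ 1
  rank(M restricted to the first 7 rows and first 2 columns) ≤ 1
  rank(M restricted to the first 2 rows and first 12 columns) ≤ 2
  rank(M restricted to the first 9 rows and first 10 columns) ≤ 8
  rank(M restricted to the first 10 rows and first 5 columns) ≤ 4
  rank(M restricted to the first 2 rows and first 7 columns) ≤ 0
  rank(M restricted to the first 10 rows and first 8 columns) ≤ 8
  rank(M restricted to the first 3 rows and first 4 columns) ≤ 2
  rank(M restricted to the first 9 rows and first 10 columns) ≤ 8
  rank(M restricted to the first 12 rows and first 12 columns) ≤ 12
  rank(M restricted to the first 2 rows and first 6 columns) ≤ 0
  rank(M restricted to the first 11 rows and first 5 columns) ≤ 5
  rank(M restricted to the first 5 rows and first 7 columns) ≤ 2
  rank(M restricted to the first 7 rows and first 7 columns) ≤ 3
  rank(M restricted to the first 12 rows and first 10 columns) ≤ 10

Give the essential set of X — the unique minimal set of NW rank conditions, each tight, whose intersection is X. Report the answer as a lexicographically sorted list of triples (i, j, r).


Computing R[i][j] = min implied NW-rank bound (n=12, 45 conditions):

  0, 0, 0, 0, 0, 0, 0, 0, 0, 0, 1, 1
  0, 0, 0, 0, 0, 0, 0, 0, 0, 1, 2, 2
  0, 0, 0, 0, 0, 0, 0, 0, 0, 1, 2, 3
  0, 1, 1, 1, 1, 1, 1, 1, 1, 2, 3, 4
  0, 1, 2, 2, 2, 2, 2, 2, 2, 3, 4, 5
  0, 1, 2, 2, 2, 2, 2, 2, 3, 4, 5, 6
  0, 1, 2, 2, 2, 3, 3, 3, 4, 5, 6, 7
  0, 1, 2, 2, 3, 4, 4, 4, 5, 6, 7, 8
  1, 2, 3, 3, 4, 5, 5, 5, 6, 7, 8, 9
  1, 2, 3, 3, 4, 5, 5, 6, 7, 8, 9, 10
  1, 2, 3, 3, 4, 5, 6, 7, 8, 9, 10, 11
  1, 2, 3, 4, 5, 6, 7, 8, 9, 10, 11, 12

reading off 1-entries of Δ²R: w = (11, 10, 12, 2, 3, 9, 6, 5, 1, 8, 7, 4).

8 SE-corners of the 44-cell Rothe diagram give Ess(w):

[(1, 10, 0), (3, 9, 0), (6, 8, 2), (7, 5, 2), (8, 1, 0), (8, 4, 2), (10, 7, 5), (11, 4, 3)]


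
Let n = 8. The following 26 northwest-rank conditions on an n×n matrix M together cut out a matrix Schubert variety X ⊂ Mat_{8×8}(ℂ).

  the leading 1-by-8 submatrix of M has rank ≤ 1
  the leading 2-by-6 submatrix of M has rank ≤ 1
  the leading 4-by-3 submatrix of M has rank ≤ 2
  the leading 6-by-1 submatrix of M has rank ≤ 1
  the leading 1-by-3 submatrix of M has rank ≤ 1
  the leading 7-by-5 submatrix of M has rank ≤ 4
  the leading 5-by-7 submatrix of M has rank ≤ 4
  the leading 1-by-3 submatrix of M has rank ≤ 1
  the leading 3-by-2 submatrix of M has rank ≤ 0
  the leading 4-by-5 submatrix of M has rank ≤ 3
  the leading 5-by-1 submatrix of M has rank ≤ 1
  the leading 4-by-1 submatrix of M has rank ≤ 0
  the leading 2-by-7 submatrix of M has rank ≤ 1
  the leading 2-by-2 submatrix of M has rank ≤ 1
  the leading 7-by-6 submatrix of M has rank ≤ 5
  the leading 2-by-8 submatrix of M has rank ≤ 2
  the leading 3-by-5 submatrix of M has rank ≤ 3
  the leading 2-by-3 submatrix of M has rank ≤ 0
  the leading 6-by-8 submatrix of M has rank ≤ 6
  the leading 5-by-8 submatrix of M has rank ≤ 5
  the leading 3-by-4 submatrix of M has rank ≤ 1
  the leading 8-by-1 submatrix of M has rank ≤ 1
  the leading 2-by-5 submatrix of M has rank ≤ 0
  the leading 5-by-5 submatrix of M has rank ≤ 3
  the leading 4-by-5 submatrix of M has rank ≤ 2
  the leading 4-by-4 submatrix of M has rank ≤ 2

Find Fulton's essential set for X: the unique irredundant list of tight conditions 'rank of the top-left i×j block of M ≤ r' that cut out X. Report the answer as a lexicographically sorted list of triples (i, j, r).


Propagating the 26 rank bounds to every northwest block:

  row 1: 0  0  0  0  0  1  1  1
  row 2: 0  0  0  0  0  1  1  2
  row 3: 0  0  1  1  1  2  2  3
  row 4: 0  1  2  2  2  3  3  4
  row 5: 1  2  3  3  3  4  4  5
  row 6: 1  2  3  4  4  5  5  6
  row 7: 1  2  3  4  4  5  6  7
  row 8: 1  2  3  4  5  6  7  8

the unique w with this rank table is (6, 8, 3, 2, 1, 4, 7, 5).

|D(w)|=15, |Ess(w)|=5:

[(2, 5, 0), (2, 7, 1), (3, 2, 0), (4, 1, 0), (7, 5, 4)]


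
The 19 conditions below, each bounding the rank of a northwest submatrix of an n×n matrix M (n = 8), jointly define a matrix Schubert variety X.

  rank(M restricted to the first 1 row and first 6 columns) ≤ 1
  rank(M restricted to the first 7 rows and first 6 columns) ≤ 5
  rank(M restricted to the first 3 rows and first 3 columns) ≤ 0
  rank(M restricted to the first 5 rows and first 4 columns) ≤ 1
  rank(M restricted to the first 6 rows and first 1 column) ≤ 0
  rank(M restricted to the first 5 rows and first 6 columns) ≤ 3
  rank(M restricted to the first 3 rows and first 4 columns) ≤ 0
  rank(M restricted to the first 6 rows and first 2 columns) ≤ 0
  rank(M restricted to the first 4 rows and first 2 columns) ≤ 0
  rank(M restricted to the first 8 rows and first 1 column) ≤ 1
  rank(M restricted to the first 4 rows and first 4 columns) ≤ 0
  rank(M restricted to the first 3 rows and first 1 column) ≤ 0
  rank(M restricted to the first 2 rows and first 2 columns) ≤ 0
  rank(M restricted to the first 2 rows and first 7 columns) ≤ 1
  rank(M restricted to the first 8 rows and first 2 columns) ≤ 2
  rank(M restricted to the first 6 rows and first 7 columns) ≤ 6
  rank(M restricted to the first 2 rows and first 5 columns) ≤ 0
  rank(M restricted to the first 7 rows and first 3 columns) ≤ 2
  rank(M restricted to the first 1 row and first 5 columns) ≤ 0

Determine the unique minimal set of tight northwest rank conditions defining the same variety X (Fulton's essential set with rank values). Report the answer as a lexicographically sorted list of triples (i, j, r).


Recovering R(i,j) via the rank-extension bound from the 19 conditions:

  0, 0, 0, 0, 0, 1, 1, 1
  0, 0, 0, 0, 0, 1, 1, 2
  0, 0, 0, 0, 1, 2, 2, 3
  0, 0, 0, 0, 1, 2, 3, 4
  0, 0, 1, 1, 2, 3, 4, 5
  0, 0, 1, 2, 3, 4, 5, 6
  1, 1, 2, 3, 4, 5, 6, 7
  1, 2, 3, 4, 5, 6, 7, 8

second differences of R give the permutation w = (6, 8, 5, 7, 3, 4, 1, 2).

4 SE-corners of the 23-cell Rothe diagram give Ess(w):

[(2, 5, 0), (2, 7, 1), (4, 4, 0), (6, 2, 0)]


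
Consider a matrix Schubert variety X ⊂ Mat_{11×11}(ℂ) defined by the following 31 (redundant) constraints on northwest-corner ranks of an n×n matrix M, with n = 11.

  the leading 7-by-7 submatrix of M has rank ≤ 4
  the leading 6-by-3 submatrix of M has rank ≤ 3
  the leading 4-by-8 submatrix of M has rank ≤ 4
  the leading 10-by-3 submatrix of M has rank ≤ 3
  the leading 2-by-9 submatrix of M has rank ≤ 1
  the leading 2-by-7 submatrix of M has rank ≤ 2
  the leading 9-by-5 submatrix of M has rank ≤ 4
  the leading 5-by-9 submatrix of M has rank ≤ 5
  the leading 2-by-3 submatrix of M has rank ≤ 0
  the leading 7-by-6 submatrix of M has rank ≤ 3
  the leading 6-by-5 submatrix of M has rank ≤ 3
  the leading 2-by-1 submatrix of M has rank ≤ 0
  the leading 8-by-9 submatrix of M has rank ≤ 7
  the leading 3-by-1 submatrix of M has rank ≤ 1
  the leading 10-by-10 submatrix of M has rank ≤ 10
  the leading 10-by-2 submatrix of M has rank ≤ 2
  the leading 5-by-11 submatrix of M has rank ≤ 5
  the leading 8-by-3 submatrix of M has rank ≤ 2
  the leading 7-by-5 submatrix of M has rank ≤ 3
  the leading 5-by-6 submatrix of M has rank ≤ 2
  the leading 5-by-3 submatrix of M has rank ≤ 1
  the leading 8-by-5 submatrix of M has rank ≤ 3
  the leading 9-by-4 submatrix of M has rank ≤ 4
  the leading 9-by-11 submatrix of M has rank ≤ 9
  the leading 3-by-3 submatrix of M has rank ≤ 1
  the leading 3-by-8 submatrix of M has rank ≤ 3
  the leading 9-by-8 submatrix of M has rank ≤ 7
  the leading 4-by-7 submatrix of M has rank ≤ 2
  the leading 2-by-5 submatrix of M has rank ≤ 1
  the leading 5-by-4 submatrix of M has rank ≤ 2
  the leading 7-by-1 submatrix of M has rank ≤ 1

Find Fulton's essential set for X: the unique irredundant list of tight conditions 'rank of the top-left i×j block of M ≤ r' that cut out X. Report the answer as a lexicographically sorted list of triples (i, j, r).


Computing R[i][j] = min implied NW-rank bound (n=11, 31 conditions):

  row 1: 0 | 0 | 0 | 1 | 1 | 1 | 1 | 1 | 1 | 1 | 1
  row 2: 0 | 0 | 0 | 1 | 1 | 1 | 1 | 1 | 1 | 2 | 2
  row 3: 1 | 1 | 1 | 2 | 2 | 2 | 2 | 2 | 2 | 3 | 3
  row 4: 1 | 1 | 1 | 2 | 2 | 2 | 2 | 3 | 3 | 4 | 4
  row 5: 1 | 1 | 1 | 2 | 2 | 2 | 3 | 4 | 4 | 5 | 5
  row 6: 1 | 2 | 2 | 3 | 3 | 3 | 4 | 5 | 5 | 6 | 6
  row 7: 1 | 2 | 2 | 3 | 3 | 3 | 4 | 5 | 6 | 7 | 7
  row 8: 1 | 2 | 2 | 3 | 3 | 4 | 5 | 6 | 7 | 8 | 8
  row 9: 1 | 2 | 3 | 4 | 4 | 5 | 6 | 7 | 8 | 9 | 9
  row 10: 1 | 2 | 3 | 4 | 5 | 6 | 7 | 8 | 9 | 10 | 10
  row 11: 1 | 2 | 3 | 4 | 5 | 6 | 7 | 8 | 9 | 10 | 11

hence w(1..11) = (4, 10, 1, 8, 7, 2, 9, 6, 3, 5, 11).

D(w) has 25 cells with 8 SE-corners; essential set:

[(2, 3, 0), (2, 9, 1), (4, 7, 2), (5, 3, 1), (5, 6, 2), (7, 6, 3), (8, 3, 2), (8, 5, 3)]


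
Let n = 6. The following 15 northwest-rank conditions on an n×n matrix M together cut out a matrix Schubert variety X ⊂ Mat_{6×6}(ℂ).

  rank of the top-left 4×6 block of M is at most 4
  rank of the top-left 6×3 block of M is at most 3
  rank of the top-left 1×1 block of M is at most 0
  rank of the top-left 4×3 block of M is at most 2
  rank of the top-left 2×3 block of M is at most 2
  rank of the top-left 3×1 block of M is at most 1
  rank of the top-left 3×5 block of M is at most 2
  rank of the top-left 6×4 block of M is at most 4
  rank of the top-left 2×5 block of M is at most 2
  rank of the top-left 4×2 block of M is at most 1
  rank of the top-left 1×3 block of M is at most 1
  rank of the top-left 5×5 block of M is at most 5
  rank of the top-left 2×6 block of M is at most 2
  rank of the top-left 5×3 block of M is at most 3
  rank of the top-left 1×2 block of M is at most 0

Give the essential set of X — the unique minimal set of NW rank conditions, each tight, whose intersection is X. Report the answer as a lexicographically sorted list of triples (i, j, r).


The tightest implied rank at each (i,j), from the 15 conditions:

  i=1: 0  0  1  1  1  1
  i=2: 1  1  2  2  2  2
  i=3: 1  1  2  2  2  3
  i=4: 1  1  2  3  3  4
  i=5: 1  2  3  4  4  5
  i=6: 1  2  3  4  5  6

second differences of R give the permutation w = (3, 1, 6, 4, 2, 5).

|D(w)|=6, |Ess(w)|=3:

[(1, 2, 0), (3, 5, 2), (4, 2, 1)]


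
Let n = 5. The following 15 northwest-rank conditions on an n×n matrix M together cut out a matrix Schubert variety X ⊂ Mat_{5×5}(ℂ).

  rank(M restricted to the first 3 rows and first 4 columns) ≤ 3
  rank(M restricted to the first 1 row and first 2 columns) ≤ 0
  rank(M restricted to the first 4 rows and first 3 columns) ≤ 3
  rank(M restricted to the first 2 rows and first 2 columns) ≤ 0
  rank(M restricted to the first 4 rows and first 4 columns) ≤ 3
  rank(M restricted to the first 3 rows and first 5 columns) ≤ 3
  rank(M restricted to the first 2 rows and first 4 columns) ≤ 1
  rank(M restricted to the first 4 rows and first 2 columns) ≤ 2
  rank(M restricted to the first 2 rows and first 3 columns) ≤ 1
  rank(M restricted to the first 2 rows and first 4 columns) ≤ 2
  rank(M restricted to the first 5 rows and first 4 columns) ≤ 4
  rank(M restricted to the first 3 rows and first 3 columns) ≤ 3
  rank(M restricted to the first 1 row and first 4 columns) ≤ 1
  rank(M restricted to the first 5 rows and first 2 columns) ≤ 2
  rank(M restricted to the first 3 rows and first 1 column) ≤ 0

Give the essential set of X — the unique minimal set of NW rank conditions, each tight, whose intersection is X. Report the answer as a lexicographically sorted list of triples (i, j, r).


Computing R[i][j] = min implied NW-rank bound (n=5, 15 conditions):

  row 1: 0 | 0 | 1 | 1 | 1
  row 2: 0 | 0 | 1 | 1 | 2
  row 3: 0 | 1 | 2 | 2 | 3
  row 4: 1 | 2 | 3 | 3 | 4
  row 5: 1 | 2 | 3 | 4 | 5

second differences of R give the permutation w = (3, 5, 2, 1, 4).

ℓ(w)=6; the 3 essential cells (i,j,r):

[(2, 2, 0), (2, 4, 1), (3, 1, 0)]
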